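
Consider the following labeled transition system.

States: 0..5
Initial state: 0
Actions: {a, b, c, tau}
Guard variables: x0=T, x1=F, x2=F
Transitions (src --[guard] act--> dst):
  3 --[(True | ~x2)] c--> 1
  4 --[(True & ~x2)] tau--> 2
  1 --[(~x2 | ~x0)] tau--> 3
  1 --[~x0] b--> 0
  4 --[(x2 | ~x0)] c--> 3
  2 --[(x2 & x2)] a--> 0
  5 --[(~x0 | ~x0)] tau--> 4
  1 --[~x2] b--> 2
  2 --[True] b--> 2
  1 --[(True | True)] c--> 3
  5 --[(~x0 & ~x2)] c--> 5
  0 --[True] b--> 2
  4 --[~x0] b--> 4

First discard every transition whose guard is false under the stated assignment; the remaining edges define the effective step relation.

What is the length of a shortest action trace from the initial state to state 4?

Layered search for 4:
  depth 0: {0}
  depth 1: {2}
4 never appears.

Answer: UNREACHABLE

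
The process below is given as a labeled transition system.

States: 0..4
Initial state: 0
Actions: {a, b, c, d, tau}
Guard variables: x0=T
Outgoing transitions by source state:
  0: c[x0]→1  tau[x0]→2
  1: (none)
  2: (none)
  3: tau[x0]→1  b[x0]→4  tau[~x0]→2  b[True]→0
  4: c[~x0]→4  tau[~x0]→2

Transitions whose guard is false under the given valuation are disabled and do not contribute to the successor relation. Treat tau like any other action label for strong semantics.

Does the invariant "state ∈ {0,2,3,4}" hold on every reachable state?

Safe = {0,2,3,4}
R = {0,1,2}
  0: ok
  1: ✗ unsafe
  2: ok
witness against invariant: c → 1

Answer: INVARIANT VIOLATED at state 1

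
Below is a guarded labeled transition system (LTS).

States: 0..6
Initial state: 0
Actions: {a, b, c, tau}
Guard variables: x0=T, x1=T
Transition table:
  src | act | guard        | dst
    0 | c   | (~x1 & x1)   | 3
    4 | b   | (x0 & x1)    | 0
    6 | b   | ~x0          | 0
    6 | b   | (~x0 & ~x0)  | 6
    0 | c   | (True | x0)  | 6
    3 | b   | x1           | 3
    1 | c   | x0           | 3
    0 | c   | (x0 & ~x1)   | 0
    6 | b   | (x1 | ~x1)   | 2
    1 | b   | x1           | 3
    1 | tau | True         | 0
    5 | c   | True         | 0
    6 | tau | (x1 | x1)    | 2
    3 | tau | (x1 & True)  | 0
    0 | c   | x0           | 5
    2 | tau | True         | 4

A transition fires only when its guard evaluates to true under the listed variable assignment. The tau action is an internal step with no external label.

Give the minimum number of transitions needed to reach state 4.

Layered search for 4:
  L0 = {0}
  L1 = {5,6}
  L2 = {2}
  L3 = {4}
4 enters at depth 3; path c·b·tau

Answer: 3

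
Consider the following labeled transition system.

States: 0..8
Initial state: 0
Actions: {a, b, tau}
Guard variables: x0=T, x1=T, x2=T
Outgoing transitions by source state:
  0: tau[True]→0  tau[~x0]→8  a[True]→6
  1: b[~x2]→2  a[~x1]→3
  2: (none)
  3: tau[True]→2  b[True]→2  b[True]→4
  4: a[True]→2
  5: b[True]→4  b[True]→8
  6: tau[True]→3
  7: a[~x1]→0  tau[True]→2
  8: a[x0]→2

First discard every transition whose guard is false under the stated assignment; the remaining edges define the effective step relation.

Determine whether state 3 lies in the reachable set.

Answer: REACHABLE

Analysis:
After dropping false guards: 11 live edges.
Layer 0: {0}
Layer 1: {6}  cumulative {0,6}
Layer 2: {3}  cumulative {0,3,6}
Layer 3: {2,4}  cumulative {0,2,3,4,6}
Reachable = {0,2,3,4,6}
trace reaching 3: a·tau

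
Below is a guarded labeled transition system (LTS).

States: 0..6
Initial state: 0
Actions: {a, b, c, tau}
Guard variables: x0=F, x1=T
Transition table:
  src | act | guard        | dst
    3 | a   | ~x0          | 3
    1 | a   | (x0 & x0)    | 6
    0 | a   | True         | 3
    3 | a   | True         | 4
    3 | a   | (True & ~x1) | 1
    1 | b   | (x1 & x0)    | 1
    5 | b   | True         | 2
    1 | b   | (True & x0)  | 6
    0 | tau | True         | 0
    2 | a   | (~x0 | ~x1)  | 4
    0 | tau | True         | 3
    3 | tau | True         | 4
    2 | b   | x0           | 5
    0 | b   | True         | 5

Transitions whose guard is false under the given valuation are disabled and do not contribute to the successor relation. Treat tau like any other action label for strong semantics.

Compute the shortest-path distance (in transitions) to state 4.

Answer: 2

Working:
Layered search for 4:
  depth 0: {0}
  depth 1: {3,5}
  depth 2: {2,4}
first hit 4 at d=2 via a·a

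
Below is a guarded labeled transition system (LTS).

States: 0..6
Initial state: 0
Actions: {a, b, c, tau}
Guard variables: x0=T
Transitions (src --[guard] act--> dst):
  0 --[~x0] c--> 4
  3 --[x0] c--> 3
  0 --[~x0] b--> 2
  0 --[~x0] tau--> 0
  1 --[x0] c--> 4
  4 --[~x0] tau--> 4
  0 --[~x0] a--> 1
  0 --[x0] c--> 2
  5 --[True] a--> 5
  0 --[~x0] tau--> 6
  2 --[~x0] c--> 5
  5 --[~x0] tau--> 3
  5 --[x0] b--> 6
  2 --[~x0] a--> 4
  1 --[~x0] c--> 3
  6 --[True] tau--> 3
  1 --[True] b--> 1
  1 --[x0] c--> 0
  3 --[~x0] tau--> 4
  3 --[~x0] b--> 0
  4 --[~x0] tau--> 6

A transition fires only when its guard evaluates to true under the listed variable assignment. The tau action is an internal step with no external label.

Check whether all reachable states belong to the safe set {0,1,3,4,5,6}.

Inv-set: {0,1,3,4,5,6}
R = {0,2}
  0: safe
  2: ✗ unsafe
witness against invariant: c → 2

Answer: INVARIANT VIOLATED at state 2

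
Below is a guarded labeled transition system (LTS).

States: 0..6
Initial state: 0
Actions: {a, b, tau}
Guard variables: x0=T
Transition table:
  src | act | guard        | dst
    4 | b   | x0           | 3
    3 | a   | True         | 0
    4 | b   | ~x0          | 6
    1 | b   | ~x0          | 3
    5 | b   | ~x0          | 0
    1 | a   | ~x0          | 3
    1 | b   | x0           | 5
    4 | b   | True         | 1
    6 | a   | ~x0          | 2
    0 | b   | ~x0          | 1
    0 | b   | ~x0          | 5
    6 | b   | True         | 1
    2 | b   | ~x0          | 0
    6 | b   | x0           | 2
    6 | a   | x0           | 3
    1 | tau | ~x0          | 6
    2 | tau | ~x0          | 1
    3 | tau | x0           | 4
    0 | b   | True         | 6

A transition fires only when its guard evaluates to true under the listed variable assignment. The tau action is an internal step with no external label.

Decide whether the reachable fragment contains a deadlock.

Reach set: {0,1,2,3,4,5,6}
  0: b→6  [1 exit(s)]
  1: b→5  [1 exit(s)]
  2: ∅  [STUCK]
  3: a→0  tau→4  [2 exit(s)]
  4: b→1  b→3  [2 exit(s)]
  5: ∅  [STUCK]
  6: a→3  b→1  b→2  [3 exit(s)]
trace reaching 2: b·b

Answer: DEADLOCK at state 2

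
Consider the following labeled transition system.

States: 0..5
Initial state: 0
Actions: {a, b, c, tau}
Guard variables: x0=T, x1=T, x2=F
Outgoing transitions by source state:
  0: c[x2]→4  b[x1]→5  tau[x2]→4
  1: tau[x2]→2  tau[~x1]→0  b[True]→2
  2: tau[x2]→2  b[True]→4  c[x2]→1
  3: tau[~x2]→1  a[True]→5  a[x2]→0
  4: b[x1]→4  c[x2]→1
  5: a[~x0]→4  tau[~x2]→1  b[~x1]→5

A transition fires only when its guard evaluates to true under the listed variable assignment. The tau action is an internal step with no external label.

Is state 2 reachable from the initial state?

After dropping false guards: 7 live edges.
Layer 0: {0}
Layer 1: {5}  total {0,5}
Layer 2: {1}  total {0,1,5}
Layer 3: {2}  total {0,1,2,5}
Layer 4: {4}  total {0,1,2,4,5}
Reach set: {0,1,2,4,5}
Path to 2: b·tau·b

Answer: REACHABLE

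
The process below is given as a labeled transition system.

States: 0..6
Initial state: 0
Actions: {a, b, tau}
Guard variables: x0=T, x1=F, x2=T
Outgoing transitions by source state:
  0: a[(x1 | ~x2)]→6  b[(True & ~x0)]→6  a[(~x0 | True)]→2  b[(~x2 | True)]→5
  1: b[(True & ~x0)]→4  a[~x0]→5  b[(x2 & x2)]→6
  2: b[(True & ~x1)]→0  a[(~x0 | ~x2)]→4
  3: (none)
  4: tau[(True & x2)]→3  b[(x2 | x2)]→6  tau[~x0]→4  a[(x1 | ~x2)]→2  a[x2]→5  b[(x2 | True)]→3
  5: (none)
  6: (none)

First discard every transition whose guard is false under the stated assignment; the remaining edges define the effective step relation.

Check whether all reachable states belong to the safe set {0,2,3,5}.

Answer: INVARIANT HOLDS

Trace:
Safe = {0,2,3,5}
R = {0,2,5}
  0: safe
  2: safe
  5: safe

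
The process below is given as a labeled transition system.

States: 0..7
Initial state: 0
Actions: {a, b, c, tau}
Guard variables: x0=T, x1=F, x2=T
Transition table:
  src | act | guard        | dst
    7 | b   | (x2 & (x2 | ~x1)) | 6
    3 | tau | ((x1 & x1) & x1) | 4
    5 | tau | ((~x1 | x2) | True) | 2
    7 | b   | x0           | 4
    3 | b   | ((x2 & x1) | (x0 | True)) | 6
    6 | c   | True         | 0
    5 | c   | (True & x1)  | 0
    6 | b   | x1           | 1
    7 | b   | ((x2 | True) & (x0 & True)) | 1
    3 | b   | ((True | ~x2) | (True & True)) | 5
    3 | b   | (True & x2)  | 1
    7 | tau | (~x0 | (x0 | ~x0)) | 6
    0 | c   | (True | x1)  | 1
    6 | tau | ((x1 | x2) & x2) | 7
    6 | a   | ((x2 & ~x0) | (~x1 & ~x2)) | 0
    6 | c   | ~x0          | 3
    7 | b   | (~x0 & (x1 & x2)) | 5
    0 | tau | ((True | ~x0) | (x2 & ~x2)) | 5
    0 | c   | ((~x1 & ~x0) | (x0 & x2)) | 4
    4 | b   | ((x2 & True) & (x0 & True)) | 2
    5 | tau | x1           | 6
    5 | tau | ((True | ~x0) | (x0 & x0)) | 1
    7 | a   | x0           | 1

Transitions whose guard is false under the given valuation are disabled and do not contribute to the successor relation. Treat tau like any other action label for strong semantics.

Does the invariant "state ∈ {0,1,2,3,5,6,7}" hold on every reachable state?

Answer: INVARIANT VIOLATED at state 4

Trace:
Allowed set {0,1,2,3,5,6,7}
Reachable = {0,1,2,4,5}
  0: ✓
  1: ✓
  2: ✓
  4: ✗ unsafe
  5: ✓
reach 4 via c — violates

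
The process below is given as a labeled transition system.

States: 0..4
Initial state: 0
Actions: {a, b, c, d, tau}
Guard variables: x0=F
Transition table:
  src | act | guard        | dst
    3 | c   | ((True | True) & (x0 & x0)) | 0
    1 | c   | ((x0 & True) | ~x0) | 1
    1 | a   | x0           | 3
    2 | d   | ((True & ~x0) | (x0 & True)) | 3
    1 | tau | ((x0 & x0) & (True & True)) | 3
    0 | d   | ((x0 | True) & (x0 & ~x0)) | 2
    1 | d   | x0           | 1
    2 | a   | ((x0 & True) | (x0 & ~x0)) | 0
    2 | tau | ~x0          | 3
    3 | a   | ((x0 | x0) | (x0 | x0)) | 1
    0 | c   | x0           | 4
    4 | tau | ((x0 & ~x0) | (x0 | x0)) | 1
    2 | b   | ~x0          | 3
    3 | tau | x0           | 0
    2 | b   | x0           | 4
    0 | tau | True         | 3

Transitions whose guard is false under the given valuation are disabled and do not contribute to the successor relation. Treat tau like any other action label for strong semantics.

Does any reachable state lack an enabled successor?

Reach set: {0,3}
  0: tau→3  [deg 1]
  3: ∅  [no exit]
trace reaching 3: tau

Answer: DEADLOCK at state 3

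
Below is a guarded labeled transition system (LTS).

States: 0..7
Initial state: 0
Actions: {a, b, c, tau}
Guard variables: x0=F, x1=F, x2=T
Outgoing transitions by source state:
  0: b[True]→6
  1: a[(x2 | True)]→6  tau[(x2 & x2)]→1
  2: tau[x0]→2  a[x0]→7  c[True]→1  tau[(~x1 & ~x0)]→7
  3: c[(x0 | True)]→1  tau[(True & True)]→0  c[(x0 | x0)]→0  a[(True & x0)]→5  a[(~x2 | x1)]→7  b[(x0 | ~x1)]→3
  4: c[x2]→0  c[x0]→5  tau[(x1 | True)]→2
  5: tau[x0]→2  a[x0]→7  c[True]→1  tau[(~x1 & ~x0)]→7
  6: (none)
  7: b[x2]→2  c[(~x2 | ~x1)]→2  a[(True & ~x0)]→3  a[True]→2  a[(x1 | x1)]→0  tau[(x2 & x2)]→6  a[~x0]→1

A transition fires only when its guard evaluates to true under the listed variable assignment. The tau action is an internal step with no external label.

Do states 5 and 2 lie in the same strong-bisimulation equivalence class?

Answer: BISIMILAR

Analysis:
Compute ~ classes (split until stable):
  round 0: {{0,1,2,3,4,5,6,7}}
  round 1: {{0},{1},{2,4,5},{3},{6},{7}}
  round 2: {{0},{1},{2,5},{3},{4},{6},{7}}
Fixed point at round 3; 7 class(es).
class of 5: {2,5}; class of 2: {2,5}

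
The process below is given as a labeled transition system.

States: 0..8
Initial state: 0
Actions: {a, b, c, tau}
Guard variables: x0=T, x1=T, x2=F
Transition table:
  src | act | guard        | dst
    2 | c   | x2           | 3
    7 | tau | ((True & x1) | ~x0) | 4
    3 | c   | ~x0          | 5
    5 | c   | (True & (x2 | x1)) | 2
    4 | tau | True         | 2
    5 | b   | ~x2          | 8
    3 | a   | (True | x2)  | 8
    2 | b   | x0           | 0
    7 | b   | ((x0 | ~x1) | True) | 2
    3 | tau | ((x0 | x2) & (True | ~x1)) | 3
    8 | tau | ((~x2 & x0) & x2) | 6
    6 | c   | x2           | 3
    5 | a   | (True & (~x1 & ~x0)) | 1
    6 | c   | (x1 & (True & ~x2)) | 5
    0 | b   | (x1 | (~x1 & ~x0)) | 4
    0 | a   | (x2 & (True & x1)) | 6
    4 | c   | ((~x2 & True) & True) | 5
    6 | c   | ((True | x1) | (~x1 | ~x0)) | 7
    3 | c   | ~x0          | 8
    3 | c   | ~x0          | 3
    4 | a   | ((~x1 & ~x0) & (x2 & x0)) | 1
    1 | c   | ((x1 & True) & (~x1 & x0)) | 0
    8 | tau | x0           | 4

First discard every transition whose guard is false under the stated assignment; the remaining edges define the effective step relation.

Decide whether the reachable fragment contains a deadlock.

R = {0,2,4,5,8}
  0: b→4  [deg 1]
  2: b→0  [deg 1]
  4: c→5  tau→2  [deg 2]
  5: b→8  c→2  [deg 2]
  8: tau→4  [deg 1]

Answer: DEADLOCK-FREE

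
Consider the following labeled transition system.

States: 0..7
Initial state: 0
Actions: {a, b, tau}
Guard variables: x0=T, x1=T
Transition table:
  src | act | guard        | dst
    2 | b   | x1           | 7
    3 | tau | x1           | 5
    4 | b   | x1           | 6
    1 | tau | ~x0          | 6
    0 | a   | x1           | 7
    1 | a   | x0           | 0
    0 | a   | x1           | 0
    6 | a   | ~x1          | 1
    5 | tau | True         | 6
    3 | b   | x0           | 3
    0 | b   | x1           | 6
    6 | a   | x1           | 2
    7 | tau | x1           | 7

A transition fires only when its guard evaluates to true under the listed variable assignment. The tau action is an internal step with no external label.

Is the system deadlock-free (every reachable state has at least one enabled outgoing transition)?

R = {0,2,6,7}
  0: a→0  a→7  b→6  [deg 3]
  2: b→7  [deg 1]
  6: a→2  [deg 1]
  7: tau→7  [deg 1]

Answer: DEADLOCK-FREE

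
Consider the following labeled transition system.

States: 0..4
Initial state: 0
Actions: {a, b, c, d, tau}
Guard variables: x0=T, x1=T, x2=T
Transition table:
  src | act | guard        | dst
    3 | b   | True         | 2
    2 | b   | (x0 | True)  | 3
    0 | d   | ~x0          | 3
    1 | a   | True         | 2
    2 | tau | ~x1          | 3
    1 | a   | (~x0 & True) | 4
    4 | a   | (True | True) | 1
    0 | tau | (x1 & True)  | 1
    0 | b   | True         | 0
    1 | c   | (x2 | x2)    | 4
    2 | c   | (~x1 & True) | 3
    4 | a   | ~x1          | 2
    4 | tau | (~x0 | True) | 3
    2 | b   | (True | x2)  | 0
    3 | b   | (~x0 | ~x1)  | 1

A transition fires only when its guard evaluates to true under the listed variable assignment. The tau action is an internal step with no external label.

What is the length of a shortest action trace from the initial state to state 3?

Answer: 3

Analysis:
BFS to 3:
  Layer 0: {0}
  Layer 1: {1}
  Layer 2: {2,4}
  Layer 3: {3}
first hit 3 at d=3 via tau·a·b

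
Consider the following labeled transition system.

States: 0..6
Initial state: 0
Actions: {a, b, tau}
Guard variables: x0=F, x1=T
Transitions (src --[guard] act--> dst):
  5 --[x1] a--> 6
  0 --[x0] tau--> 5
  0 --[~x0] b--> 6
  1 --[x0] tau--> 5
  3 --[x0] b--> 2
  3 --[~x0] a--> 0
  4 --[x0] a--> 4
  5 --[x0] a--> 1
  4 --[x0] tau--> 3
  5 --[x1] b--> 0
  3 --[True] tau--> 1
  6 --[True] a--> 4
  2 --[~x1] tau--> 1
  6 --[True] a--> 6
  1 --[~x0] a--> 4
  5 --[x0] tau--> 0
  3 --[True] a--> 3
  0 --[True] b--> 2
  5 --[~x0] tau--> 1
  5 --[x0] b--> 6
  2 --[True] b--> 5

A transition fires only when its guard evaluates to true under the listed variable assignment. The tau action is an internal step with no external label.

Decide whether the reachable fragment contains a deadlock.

Answer: DEADLOCK at state 4

Working:
R = {0,1,2,4,5,6}
  0: b→2  b→6  [2 out]
  1: a→4  [1 out]
  2: b→5  [1 out]
  4: ∅  [deadlock]
  5: a→6  b→0  tau→1  [3 out]
  6: a→4  a→6  [2 out]
trace reaching 4: b·a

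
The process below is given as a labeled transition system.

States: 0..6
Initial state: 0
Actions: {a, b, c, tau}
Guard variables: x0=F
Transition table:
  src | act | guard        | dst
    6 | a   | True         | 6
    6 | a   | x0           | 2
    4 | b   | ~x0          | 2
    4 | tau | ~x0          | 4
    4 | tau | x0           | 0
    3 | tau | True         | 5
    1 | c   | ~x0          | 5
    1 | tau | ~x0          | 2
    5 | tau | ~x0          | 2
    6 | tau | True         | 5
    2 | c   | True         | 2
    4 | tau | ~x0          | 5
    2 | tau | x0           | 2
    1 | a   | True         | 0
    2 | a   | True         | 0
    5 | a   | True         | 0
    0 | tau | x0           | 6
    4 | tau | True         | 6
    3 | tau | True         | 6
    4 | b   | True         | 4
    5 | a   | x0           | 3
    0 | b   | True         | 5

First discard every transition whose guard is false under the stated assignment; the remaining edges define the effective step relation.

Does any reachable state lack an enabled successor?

Answer: DEADLOCK-FREE

Trace:
Reach set: {0,2,5}
  0: b→5  [1 exit(s)]
  2: a→0  c→2  [2 exit(s)]
  5: a→0  tau→2  [2 exit(s)]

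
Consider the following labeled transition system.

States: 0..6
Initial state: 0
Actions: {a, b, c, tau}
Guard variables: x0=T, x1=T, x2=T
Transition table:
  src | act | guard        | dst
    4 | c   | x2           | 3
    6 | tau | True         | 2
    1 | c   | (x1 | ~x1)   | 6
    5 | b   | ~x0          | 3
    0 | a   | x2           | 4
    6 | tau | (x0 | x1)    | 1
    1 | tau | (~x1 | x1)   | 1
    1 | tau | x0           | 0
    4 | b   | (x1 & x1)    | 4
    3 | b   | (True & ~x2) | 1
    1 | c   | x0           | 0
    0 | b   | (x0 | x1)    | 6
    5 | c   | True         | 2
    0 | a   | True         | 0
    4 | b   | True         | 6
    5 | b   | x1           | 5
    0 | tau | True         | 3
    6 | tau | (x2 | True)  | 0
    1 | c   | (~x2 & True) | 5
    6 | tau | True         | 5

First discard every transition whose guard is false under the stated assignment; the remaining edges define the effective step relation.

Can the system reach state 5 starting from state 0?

Guard filter leaves 17 enabled edge(s).
Layer 0: {0}
Layer 1: {3,4,6}  cumulative {0,3,4,6}
Layer 2: {1,2,5}  cumulative {0,1,2,3,4,5,6}
Reach set: {0,1,2,3,4,5,6}
trace reaching 5: b·tau

Answer: REACHABLE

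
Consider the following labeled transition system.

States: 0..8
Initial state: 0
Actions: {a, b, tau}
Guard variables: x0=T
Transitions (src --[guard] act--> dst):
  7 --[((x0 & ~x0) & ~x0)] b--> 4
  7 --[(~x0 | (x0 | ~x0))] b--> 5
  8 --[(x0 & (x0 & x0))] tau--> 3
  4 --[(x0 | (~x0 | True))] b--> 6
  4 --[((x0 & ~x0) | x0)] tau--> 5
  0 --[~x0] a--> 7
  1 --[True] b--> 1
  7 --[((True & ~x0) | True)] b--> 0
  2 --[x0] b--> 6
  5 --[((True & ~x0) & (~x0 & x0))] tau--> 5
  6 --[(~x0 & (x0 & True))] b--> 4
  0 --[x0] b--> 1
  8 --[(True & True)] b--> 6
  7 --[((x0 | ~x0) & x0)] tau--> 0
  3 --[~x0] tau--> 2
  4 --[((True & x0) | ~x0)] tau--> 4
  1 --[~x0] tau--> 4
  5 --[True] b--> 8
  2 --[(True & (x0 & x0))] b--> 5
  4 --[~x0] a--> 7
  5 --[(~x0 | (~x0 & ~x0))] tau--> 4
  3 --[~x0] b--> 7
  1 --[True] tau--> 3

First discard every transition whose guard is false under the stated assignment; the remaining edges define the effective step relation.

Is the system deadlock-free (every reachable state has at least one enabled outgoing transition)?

Reachable = {0,1,3}
  0: b→1  [1 exit(s)]
  1: b→1  tau→3  [2 exit(s)]
  3: ∅  [deadlock]
Path to 3: b·tau

Answer: DEADLOCK at state 3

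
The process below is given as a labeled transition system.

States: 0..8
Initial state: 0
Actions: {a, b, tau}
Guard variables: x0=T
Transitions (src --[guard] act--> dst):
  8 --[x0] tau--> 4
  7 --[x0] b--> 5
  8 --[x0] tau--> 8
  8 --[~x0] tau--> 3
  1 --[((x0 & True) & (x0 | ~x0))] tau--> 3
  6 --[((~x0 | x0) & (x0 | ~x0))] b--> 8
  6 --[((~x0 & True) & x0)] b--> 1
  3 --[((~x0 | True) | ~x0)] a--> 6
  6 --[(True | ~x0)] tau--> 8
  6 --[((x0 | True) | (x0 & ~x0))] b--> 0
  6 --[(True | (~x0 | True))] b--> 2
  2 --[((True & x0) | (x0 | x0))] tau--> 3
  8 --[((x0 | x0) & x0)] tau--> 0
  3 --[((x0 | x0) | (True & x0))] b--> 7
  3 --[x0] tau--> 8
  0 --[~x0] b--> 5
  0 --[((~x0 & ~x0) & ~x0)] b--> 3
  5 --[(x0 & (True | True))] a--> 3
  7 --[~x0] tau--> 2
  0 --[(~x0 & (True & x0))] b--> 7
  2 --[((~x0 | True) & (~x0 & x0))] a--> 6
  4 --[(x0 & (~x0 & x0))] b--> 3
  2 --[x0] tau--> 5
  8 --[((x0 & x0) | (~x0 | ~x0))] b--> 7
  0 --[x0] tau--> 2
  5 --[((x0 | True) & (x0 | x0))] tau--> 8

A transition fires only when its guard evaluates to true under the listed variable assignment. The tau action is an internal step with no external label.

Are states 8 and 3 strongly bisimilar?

Answer: NOT BISIMILAR

Analysis:
Bisimulation quotient by refinement:
  P[0] = {{0,1,2,3,4,5,6,7,8}}
  P[1] = {{0,1,2},{3},{4},{5},{6,8},{7}}
  P[2] = {{0},{1},{2},{3},{4},{5},{6},{7},{8}}
stable after 3 split(s): 9 block(s)
class of 8: {8}; class of 3: {3}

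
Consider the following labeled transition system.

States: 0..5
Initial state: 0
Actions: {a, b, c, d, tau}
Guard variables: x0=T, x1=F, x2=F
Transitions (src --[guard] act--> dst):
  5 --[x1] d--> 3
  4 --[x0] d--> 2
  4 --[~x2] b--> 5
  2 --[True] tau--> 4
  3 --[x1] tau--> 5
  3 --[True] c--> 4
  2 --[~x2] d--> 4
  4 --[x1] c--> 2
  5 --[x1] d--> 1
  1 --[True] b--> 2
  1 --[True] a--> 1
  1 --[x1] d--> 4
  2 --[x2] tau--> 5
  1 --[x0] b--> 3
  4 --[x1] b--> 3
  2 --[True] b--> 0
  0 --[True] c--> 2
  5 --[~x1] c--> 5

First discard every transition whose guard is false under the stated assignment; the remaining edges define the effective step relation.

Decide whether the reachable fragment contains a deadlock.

Answer: DEADLOCK-FREE

Working:
Reach set: {0,2,4,5}
  0: c→2  [deg 1]
  2: b→0  d→4  tau→4  [deg 3]
  4: b→5  d→2  [deg 2]
  5: c→5  [deg 1]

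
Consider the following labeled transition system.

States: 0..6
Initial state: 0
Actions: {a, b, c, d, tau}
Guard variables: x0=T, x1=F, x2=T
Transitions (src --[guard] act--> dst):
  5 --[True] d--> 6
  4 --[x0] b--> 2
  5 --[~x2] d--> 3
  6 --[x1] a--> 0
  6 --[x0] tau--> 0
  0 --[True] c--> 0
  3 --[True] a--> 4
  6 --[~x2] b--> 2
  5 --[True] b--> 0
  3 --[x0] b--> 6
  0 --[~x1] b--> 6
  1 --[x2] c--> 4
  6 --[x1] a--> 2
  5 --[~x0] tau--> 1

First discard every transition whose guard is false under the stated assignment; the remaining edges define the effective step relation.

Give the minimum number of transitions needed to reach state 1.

BFS to 1:
  Layer 0: {0}
  Layer 1: {6}
1 never appears.

Answer: UNREACHABLE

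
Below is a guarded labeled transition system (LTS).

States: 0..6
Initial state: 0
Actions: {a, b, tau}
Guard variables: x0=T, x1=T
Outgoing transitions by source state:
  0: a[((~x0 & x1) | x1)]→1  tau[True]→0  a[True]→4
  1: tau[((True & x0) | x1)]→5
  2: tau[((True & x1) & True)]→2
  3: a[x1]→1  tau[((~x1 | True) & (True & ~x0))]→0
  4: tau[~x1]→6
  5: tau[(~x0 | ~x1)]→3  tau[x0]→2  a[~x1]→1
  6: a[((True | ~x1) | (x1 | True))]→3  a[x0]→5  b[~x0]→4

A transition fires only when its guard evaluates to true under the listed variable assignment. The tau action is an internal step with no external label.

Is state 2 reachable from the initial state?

Guard filter leaves 9 enabled edge(s).
L0 = {0}
L1 = {1,4}  now seen {0,1,4}
L2 = {5}  now seen {0,1,4,5}
L3 = {2}  now seen {0,1,2,4,5}
Reachable = {0,1,2,4,5}
witness 2: a·tau·tau

Answer: REACHABLE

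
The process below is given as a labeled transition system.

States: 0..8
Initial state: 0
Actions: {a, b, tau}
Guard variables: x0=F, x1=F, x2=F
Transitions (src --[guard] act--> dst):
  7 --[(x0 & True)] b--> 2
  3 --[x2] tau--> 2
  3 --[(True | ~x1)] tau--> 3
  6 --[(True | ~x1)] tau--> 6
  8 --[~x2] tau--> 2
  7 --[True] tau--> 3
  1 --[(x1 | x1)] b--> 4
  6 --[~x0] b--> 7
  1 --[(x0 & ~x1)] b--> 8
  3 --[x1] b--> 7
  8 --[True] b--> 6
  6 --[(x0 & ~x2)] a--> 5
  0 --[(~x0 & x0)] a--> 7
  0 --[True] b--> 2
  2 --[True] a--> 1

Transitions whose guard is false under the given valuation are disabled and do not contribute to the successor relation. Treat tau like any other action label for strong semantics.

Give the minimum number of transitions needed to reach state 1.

Layered search for 1:
  Layer 0: {0}
  Layer 1: {2}
  Layer 2: {1}
depth(1)=2, e.g. b·a

Answer: 2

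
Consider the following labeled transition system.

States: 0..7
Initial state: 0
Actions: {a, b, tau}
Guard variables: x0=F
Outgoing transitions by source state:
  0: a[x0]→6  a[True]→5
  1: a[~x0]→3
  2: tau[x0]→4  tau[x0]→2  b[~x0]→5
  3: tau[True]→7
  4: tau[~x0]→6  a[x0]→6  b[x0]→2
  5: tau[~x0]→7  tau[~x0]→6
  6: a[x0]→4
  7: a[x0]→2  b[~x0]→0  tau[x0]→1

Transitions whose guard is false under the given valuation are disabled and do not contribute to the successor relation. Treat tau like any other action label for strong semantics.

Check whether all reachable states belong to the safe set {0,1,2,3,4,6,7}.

Answer: INVARIANT VIOLATED at state 5

Trace:
Inv-set: {0,1,2,3,4,6,7}
Reachable = {0,5,6,7}
  0: ok
  5: outside
  6: ok
  7: ok
witness against invariant: a → 5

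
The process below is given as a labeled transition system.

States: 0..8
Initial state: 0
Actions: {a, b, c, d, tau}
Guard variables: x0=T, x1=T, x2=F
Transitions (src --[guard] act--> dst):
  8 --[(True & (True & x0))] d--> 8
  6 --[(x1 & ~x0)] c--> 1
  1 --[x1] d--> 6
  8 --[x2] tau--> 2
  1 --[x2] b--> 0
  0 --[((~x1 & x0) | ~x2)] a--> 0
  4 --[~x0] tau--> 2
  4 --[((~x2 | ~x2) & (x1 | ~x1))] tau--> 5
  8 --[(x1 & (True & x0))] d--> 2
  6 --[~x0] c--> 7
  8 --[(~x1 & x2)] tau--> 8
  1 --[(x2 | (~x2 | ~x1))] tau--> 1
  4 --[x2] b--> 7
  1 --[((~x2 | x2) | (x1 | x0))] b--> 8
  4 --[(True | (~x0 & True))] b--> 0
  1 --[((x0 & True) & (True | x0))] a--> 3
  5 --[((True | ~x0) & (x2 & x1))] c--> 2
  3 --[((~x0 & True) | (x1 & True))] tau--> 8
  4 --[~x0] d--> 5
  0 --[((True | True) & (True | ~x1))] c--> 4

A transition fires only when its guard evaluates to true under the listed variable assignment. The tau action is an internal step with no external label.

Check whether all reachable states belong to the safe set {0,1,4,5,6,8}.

Answer: INVARIANT HOLDS

Working:
Inv-set: {0,1,4,5,6,8}
R = {0,4,5}
  0: ✓
  4: ✓
  5: ✓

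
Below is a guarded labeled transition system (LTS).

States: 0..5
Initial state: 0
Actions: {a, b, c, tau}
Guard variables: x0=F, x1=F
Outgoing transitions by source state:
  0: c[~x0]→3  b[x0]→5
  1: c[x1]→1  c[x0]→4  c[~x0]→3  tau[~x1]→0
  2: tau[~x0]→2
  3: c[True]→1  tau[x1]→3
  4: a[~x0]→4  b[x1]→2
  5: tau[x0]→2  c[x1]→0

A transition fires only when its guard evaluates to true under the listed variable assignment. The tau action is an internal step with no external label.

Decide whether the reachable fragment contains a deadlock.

Reachable = {0,1,3}
  0: c→3  [1 out]
  1: c→3  tau→0  [2 out]
  3: c→1  [1 out]

Answer: DEADLOCK-FREE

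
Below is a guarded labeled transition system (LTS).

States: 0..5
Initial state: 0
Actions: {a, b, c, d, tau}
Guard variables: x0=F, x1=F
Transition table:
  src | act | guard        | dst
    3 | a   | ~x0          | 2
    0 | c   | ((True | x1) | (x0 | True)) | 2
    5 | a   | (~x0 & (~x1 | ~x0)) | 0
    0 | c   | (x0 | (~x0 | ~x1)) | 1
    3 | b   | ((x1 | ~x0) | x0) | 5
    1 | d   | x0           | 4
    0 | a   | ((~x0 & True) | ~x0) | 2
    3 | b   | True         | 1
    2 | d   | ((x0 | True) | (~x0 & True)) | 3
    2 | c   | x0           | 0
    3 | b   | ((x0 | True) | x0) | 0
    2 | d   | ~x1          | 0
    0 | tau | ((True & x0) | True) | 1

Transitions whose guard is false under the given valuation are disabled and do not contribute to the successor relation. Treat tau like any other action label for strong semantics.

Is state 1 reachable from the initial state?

Answer: REACHABLE

Analysis:
11 transition(s) survive guard evaluation.
L0 = {0}
L1 = {1,2}  total {0,1,2}
L2 = {3}  total {0,1,2,3}
L3 = {5}  total {0,1,2,3,5}
R = {0,1,2,3,5}
Path to 1: c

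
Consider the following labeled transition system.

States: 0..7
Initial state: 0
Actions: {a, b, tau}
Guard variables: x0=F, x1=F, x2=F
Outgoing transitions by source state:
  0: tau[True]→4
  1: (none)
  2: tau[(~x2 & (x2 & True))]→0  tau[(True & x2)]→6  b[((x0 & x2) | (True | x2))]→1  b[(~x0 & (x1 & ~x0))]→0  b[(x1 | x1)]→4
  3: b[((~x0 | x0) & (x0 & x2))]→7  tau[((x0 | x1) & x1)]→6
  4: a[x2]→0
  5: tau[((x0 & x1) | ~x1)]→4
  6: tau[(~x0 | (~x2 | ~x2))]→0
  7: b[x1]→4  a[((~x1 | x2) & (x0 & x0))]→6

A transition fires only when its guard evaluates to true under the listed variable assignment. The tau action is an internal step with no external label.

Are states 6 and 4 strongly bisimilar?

Answer: NOT BISIMILAR

Trace:
Refine partition for ~:
  π0 = {{0,1,2,3,4,5,6,7}}
  π1 = {{0,5,6},{1,3,4,7},{2}}
  π2 = {{0,5},{1,3,4,7},{2},{6}}
Fixed point at round 3; 4 class(es).
[6]={6}  [4]={1,3,4,7}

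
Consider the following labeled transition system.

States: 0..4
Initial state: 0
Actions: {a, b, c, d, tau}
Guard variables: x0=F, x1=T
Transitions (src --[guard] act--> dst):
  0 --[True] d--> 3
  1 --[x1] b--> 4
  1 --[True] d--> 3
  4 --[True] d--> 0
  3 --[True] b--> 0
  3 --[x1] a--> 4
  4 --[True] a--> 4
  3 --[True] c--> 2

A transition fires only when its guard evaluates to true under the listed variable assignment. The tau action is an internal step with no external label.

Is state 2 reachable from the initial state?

Answer: REACHABLE

Working:
Guard filter leaves 8 enabled edge(s).
depth 0: {0}
depth 1: {3}  now seen {0,3}
depth 2: {2,4}  now seen {0,2,3,4}
Reachable = {0,2,3,4}
trace reaching 2: d·c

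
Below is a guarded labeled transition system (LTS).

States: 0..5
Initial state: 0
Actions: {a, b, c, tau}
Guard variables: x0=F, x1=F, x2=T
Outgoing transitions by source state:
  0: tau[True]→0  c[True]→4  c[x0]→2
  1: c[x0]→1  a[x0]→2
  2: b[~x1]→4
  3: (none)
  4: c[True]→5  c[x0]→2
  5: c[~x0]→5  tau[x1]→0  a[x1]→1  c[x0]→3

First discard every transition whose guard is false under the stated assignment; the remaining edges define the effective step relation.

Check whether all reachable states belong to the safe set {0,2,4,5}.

Answer: INVARIANT HOLDS

Working:
Safe = {0,2,4,5}
Reach set: {0,4,5}
  0: ✓
  4: ✓
  5: ✓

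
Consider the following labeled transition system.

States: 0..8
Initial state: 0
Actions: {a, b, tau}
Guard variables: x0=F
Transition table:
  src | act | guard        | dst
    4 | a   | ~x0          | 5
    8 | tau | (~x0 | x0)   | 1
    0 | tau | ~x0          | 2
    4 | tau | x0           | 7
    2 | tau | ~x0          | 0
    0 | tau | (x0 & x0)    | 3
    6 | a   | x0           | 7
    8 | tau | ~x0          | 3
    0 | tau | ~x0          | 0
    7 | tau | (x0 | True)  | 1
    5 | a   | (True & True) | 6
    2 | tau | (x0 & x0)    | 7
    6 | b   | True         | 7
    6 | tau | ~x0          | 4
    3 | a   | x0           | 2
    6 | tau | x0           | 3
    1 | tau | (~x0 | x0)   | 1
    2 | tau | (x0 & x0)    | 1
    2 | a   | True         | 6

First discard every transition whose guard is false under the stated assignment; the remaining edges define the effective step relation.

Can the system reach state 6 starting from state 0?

Answer: REACHABLE

Trace:
Guard filter leaves 12 enabled edge(s).
Layer 0: {0}
Layer 1: {2}  total {0,2}
Layer 2: {6}  total {0,2,6}
Layer 3: {4,7}  total {0,2,4,6,7}
Layer 4: {1,5}  total {0,1,2,4,5,6,7}
R = {0,1,2,4,5,6,7}
Path to 6: tau·a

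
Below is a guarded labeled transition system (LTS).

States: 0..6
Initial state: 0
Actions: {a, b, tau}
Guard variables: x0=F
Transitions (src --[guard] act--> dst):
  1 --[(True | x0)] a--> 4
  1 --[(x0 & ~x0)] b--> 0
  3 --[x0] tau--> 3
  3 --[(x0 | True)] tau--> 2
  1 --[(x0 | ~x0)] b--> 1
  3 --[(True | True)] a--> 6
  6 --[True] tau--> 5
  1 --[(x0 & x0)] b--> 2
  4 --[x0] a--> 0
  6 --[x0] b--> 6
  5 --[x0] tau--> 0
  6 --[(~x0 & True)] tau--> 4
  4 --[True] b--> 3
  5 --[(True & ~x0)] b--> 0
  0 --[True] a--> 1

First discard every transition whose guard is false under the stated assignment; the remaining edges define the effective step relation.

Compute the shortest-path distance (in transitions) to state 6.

Breadth-first toward 6:
  depth 0: {0}
  depth 1: {1}
  depth 2: {4}
  depth 3: {3}
  depth 4: {2,6}
first hit 6 at d=4 via a·a·b·a

Answer: 4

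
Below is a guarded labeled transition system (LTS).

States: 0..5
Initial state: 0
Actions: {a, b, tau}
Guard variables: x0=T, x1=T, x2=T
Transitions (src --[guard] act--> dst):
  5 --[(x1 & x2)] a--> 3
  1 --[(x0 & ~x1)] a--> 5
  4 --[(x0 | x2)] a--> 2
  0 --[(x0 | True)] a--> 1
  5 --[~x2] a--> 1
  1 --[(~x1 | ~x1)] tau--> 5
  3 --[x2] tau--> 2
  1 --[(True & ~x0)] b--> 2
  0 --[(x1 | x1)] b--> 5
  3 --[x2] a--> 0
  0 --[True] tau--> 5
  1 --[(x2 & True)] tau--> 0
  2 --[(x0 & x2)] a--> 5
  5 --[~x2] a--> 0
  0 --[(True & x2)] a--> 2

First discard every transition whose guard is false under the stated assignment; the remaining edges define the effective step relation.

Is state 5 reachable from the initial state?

After dropping false guards: 10 live edges.
L0 = {0}
L1 = {1,2,5}  now seen {0,1,2,5}
L2 = {3}  now seen {0,1,2,3,5}
Reach set: {0,1,2,3,5}
Path to 5: b

Answer: REACHABLE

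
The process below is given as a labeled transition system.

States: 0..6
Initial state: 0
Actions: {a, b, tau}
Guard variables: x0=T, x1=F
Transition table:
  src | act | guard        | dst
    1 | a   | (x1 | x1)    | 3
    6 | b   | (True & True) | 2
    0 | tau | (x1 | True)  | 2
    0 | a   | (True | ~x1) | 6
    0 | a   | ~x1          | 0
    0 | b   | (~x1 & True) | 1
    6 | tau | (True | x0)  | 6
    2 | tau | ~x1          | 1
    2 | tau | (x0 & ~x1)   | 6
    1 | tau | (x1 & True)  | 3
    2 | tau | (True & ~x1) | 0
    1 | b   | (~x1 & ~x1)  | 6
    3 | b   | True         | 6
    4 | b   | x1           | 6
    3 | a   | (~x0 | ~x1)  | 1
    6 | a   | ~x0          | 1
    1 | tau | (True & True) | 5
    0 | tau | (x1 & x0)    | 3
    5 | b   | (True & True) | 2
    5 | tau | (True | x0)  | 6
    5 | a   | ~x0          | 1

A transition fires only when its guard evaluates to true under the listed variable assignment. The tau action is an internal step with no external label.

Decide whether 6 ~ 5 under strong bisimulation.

Compute ~ classes (split until stable):
  round 0: {{0,1,2,3,4,5,6}}
  round 1: {{0},{1,5,6},{2},{3},{4}}
  round 2: {{0},{1},{2},{3},{4},{5,6}}
6 equivalence class(es) (converged in 3)
[6]={5,6}  [5]={5,6}

Answer: BISIMILAR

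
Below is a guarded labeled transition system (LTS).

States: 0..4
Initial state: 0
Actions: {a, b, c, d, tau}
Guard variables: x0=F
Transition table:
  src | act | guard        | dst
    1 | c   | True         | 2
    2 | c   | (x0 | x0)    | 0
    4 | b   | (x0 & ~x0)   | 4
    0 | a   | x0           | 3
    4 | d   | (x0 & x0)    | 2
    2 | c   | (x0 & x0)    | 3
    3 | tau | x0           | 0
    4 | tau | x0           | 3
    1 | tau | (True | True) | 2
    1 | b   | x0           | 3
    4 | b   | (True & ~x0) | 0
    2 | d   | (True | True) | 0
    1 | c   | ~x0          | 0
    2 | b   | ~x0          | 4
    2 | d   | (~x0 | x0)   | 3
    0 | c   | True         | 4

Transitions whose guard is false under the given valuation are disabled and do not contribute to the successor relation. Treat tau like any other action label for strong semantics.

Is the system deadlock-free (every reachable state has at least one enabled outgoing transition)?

Reachable = {0,4}
  0: c→4  [1 exit(s)]
  4: b→0  [1 exit(s)]

Answer: DEADLOCK-FREE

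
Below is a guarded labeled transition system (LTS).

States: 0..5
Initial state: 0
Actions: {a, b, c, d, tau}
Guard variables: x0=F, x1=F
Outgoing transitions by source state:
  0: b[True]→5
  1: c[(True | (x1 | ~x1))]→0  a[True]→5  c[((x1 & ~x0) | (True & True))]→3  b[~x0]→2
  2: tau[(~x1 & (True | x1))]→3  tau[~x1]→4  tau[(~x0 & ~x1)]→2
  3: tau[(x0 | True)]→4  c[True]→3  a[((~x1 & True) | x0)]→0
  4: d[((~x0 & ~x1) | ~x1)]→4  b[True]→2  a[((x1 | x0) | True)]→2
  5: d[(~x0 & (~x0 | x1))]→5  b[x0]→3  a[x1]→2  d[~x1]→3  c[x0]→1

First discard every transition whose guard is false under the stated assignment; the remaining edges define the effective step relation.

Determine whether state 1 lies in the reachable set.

Answer: UNREACHABLE

Analysis:
After dropping false guards: 16 live edges.
depth 0: {0}
depth 1: {5}  total {0,5}
depth 2: {3}  total {0,3,5}
depth 3: {4}  total {0,3,4,5}
depth 4: {2}  total {0,2,3,4,5}
Reachable = {0,2,3,4,5}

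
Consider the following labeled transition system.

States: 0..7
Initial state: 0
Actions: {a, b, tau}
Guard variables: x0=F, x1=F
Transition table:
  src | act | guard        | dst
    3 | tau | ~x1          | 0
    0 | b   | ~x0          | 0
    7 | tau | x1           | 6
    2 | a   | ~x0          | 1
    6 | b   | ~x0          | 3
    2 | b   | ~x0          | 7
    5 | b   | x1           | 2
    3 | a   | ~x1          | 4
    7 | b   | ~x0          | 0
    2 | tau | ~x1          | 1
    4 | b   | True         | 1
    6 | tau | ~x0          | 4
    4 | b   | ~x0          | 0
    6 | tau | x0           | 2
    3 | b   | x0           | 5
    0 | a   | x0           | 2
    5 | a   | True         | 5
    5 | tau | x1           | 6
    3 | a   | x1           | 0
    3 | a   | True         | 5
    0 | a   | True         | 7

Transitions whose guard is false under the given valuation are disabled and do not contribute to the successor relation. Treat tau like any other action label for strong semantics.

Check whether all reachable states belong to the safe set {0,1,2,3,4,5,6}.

Answer: INVARIANT VIOLATED at state 7

Working:
Inv-set: {0,1,2,3,4,5,6}
R = {0,7}
  0: safe
  7: VIOLATES
witness against invariant: a → 7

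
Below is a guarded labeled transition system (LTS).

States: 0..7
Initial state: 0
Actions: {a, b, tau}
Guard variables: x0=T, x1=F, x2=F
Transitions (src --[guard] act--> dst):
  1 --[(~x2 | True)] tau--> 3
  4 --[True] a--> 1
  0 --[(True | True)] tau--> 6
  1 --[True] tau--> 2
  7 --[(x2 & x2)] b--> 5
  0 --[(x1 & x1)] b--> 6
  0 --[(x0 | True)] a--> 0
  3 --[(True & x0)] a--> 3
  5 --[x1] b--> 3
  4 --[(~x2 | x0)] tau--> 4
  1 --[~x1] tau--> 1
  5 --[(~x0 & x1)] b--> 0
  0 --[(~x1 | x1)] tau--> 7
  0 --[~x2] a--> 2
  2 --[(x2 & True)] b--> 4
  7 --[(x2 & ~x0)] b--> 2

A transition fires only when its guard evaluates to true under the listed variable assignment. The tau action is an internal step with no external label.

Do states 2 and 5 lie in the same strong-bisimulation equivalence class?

Answer: BISIMILAR

Working:
Compute ~ classes (split until stable):
  round 0: {{0,1,2,3,4,5,6,7}}
  round 1: {{0,4},{1},{2,5,6,7},{3}}
  round 2: {{0},{1},{2,5,6,7},{3},{4}}
Fixed point at round 3; 5 class(es).
[2]={2,5,6,7}  [5]={2,5,6,7}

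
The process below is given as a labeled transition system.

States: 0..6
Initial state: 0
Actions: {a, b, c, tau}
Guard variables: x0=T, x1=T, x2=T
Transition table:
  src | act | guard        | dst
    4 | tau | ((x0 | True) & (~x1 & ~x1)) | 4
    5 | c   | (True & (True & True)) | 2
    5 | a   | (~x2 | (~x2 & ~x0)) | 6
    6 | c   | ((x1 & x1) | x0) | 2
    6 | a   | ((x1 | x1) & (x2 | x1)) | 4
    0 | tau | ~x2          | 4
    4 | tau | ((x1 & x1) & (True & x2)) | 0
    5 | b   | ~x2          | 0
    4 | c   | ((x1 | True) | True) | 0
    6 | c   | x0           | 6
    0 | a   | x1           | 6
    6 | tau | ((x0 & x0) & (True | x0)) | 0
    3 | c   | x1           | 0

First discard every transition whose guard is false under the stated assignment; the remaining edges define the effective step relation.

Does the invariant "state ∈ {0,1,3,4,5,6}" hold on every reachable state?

Inv-set: {0,1,3,4,5,6}
Reachable = {0,2,4,6}
  0: ok
  2: ✗ unsafe
  4: ok
  6: ok
witness against invariant: a·c → 2

Answer: INVARIANT VIOLATED at state 2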